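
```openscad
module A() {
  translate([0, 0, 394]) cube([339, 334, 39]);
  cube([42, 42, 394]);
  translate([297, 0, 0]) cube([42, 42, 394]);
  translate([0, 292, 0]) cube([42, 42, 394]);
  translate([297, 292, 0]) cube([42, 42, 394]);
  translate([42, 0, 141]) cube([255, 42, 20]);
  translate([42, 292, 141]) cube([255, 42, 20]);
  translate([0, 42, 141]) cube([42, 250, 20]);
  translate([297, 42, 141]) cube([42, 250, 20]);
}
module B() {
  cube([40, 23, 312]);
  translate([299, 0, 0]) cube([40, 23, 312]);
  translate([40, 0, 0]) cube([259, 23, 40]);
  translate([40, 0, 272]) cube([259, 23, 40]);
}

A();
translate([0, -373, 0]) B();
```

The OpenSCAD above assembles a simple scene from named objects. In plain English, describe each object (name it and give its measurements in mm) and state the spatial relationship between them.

A is a four-legged stool. The seat is a 339×334×39 mm slab whose top surface is at z = 433 mm; four square legs, each 42×42 mm in cross-section, run from the floor (z = 0) to the underside of the seat, each flush with a corner of the seat. Four stretchers, 42 mm wide and 20 mm tall, connect adjacent legs with their undersides at z = 141 mm, each running between the inner faces of the legs it joins and aligned with the legs' outer faces on the other axis.

B is a rectangular picture frame lying in the x–z plane (depth along y). The opening is 259 mm wide (x) by 232 mm tall (z), surrounded by a border 40 mm wide on all four sides. The frame is 23 mm deep and is made of two full-height vertical stiles with two horizontal rails fitted between them.

The picture frame is on the floor beside the stool on its −y side.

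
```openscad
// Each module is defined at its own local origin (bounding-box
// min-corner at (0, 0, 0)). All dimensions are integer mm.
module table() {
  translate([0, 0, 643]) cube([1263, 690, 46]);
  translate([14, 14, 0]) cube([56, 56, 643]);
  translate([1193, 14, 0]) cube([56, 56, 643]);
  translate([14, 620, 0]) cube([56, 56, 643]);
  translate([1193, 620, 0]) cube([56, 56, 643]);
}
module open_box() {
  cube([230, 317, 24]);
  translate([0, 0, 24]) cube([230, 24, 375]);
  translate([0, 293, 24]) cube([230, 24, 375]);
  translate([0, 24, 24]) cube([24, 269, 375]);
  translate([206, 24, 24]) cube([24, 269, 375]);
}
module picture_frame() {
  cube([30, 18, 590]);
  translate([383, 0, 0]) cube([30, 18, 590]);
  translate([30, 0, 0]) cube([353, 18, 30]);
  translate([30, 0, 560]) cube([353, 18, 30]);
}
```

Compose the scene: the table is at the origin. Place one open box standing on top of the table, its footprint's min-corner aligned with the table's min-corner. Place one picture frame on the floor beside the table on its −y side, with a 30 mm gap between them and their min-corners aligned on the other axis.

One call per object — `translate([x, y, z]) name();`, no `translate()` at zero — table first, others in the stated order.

table();
translate([0, 0, 689]) open_box();
translate([0, -48, 0]) picture_frame();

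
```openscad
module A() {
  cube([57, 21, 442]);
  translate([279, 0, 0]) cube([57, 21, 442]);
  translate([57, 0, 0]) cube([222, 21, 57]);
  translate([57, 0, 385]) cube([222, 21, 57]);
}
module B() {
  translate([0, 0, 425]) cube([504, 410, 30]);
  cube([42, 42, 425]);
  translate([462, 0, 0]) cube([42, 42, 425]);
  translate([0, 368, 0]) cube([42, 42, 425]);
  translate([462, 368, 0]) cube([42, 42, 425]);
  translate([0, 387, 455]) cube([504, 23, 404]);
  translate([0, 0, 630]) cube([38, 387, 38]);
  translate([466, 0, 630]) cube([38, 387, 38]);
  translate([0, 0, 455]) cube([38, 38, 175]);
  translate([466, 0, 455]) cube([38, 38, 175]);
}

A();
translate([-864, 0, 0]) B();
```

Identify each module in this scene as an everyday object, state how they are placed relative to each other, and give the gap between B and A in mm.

A is a picture frame. B is a chair. The chair is on the floor beside the picture frame on its −x side. The gap between the chair and the picture frame is 360 mm.

The chair's nearest face is 360 mm from the picture frame's −x face.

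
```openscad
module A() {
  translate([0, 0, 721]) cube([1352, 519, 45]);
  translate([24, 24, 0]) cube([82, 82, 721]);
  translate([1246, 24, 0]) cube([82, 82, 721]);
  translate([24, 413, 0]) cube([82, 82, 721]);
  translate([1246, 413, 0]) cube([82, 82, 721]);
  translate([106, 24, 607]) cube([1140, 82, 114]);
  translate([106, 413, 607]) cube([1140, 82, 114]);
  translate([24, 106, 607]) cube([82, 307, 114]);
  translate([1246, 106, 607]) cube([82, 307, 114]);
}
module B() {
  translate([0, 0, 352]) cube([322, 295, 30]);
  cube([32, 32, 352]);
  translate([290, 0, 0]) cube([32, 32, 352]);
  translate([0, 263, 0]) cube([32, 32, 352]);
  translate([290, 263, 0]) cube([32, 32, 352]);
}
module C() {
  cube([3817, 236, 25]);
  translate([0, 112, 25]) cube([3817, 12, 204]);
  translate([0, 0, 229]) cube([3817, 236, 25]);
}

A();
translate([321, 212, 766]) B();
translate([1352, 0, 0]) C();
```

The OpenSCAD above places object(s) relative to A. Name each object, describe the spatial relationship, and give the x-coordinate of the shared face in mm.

The table's +x face and the I-beam's −x face are both at x = 1352 mm.

A is a table. B is a stool. C is an I-beam. The stool is on top of the table. The I-beam is against the table's +x side, with their −y faces flush. The x-coordinate of the shared face is 1352 mm.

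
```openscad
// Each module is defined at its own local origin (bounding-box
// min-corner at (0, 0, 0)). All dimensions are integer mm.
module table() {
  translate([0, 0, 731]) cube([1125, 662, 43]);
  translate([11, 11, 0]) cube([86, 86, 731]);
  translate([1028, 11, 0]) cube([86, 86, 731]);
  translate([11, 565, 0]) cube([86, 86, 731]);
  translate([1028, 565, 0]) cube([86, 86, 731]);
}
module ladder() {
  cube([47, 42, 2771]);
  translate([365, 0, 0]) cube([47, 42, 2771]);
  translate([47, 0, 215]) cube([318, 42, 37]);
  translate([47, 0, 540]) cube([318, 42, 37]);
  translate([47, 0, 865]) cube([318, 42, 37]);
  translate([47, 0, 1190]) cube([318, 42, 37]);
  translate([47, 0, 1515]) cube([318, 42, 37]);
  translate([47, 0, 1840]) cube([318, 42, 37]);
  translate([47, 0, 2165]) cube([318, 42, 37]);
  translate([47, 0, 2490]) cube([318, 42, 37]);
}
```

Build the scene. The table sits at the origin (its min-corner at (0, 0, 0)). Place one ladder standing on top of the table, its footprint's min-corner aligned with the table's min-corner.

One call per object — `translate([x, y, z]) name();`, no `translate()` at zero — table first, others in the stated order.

table();
translate([0, 0, 774]) ladder();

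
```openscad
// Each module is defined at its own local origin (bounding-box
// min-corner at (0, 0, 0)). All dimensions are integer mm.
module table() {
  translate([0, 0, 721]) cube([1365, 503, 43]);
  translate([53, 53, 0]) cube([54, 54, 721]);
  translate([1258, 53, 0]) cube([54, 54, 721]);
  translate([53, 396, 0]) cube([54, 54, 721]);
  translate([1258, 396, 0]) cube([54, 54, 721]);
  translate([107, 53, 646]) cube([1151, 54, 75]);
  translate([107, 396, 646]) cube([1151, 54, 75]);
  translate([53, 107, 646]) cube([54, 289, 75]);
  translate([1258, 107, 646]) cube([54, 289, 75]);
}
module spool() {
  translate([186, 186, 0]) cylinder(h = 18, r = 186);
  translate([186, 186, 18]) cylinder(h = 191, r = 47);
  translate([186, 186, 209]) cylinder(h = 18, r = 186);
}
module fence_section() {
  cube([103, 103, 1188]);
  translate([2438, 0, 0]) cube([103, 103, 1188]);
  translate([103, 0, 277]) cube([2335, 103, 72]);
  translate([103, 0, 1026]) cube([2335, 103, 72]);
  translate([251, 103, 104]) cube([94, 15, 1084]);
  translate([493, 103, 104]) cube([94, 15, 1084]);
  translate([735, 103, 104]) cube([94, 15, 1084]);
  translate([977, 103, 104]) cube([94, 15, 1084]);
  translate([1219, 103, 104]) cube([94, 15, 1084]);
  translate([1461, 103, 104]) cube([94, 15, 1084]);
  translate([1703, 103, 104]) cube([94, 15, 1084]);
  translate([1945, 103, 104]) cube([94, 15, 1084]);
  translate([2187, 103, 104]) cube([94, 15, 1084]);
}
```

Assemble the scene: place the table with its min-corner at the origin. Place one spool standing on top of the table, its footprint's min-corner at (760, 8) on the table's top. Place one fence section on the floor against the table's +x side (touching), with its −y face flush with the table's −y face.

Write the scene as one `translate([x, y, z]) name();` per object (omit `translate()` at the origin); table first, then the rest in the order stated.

table();
translate([760, 8, 764]) spool();
translate([1365, 0, 0]) fence_section();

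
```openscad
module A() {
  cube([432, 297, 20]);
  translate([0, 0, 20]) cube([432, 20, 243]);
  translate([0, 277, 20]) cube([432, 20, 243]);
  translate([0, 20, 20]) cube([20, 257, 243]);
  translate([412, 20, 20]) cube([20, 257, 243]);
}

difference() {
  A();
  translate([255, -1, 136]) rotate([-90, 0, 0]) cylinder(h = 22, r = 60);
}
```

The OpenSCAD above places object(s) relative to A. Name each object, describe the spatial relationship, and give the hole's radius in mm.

The subtracted cylinder has r = 60 mm.

A is an open box. The open box has a circular hole through its front wall. The hole's radius is 60 mm.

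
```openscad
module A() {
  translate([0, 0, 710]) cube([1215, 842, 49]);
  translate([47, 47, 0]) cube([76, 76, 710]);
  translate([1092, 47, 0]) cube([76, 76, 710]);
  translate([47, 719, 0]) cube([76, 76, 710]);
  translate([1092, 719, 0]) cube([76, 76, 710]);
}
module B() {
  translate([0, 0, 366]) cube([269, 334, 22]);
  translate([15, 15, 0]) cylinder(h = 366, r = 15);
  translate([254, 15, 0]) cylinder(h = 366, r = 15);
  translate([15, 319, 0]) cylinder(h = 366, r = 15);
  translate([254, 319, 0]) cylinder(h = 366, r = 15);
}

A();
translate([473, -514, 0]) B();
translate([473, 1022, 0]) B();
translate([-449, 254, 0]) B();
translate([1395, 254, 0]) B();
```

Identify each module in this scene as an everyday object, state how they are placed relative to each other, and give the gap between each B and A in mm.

A is a table. B is a stool. Four stools sit around the table at the −y, +y, −x, +x sides. The gap between each stool and the table is 180 mm.

Each stool's nearest face is 180 mm from the table's bounding box.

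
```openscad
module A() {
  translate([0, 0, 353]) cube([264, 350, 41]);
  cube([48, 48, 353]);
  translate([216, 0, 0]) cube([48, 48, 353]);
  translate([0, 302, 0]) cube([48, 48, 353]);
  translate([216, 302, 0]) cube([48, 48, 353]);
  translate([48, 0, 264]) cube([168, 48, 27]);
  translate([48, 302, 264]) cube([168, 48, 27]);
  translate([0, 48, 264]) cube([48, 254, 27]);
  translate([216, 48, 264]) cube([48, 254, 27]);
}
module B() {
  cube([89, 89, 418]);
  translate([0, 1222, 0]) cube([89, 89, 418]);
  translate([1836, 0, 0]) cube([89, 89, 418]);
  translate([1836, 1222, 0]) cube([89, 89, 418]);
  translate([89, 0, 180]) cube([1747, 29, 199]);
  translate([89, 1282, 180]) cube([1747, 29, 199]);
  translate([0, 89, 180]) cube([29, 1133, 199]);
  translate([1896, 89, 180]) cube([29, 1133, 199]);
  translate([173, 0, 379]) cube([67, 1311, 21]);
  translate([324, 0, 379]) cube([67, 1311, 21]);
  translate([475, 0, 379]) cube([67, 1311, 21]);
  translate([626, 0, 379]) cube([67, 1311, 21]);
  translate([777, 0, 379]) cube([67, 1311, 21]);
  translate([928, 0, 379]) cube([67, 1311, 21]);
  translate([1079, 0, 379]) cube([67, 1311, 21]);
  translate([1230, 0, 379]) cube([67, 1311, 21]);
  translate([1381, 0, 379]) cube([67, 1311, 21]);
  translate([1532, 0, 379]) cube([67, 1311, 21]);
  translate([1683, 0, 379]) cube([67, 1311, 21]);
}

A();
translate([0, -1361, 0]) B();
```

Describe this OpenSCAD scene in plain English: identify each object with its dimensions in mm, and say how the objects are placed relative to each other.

A is a four-legged stool. The seat is 264×350 mm, 41 mm thick, top at z = 394 mm. It stands on four square legs, each 48×48 mm in cross-section, from z = 0 to the seat underside, each flush with a corner of the seat. Four stretchers, 48 mm wide and 27 mm tall, connect adjacent legs with their undersides at z = 264 mm, each running between the inner faces of the legs it joins and aligned with the legs' outer faces on the other axis.

B is a bed frame 1925 mm long (x) by 1311 mm wide (y). Four 89×89 mm corner posts, 418 mm tall, at the corners of the footprint. Four rails of 29 mm thickness and 199 mm height run between adjacent posts with their undersides at z = 180 mm, their outer faces flush with the outside of the frame (the two x-running rails run between the posts' inner faces; the two y-running rails run between the posts' inner faces). 11 slats, each 67 mm wide (x) and 21 mm thick, lie across the top of the two x-running rails, running the full 1311 mm width of the frame in y; the slats are evenly spaced along x between the inner faces of the end posts with equal gaps (rounded down to the nearest mm) at the −x end and between each pair — any rounding remainder accumulates at the +x end.

The bed frame is on the floor beside the stool on its −y side.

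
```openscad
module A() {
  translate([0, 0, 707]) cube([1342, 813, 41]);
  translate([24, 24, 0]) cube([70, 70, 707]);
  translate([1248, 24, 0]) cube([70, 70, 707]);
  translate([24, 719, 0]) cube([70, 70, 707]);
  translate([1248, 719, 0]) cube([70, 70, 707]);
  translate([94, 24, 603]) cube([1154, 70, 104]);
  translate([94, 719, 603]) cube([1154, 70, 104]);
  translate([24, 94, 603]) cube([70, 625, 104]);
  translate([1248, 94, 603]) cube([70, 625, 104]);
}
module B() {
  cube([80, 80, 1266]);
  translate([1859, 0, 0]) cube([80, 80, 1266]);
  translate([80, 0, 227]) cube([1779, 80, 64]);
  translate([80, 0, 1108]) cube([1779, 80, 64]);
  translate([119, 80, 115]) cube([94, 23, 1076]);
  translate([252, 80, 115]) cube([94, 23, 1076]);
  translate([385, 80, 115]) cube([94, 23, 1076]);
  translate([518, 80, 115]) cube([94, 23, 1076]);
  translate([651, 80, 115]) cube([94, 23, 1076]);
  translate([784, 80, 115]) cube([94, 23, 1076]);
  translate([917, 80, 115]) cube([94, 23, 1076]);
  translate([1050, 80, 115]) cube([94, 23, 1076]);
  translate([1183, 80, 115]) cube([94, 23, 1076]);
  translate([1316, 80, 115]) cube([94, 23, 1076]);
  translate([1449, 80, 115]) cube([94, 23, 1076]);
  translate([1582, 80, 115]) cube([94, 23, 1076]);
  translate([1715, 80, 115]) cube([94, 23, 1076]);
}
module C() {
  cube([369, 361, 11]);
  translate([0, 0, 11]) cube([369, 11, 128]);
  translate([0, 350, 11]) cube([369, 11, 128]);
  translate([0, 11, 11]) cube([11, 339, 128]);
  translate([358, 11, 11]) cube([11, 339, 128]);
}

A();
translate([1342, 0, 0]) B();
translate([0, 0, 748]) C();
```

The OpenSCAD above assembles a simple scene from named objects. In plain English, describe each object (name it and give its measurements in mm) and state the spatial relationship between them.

A is a rectangular dining table. The top is 1342×813×41 mm with its upper surface at z = 748 mm. It stands on four 70×70 mm square legs, each inset 24 mm from the nearest pair of top edges, running from the floor to the underside of the top. Four apron rails, 70 mm thick and 104 mm tall, run between adjacent legs with their top edges flush with the underside of the top and their outer faces flush with the legs' outer faces.

B is a fence section. Two 80×80 mm posts, 1266 mm tall, stand on the floor with a clear span of 1779 mm between their inner faces. Two horizontal rails of 80×64 mm section span the gap between the posts with their undersides at z = 227 mm and z = 1108 mm, flush with the posts' −y face. 13 pickets, each 94 mm wide, 23 mm thick and 1076 mm tall, are fixed to the +y face of the rails with their bottoms at z = 115 mm, evenly spaced across the span with equal gaps (rounded down to the nearest mm) at the −x end and between each pair — any rounding remainder accumulates at the +x end.

C is an open-topped rectangular box: outside dimensions 369×361×139 mm, with a uniform wall and base thickness of 11 mm. The base is a full 369×361 slab on the floor; four walls sit on top of the base. The front and back walls (the −y and +y sides) span the full width; the two side walls fit between them.

The fence section is against the table's +x side, with their −y faces flush. The open box is on top of the table.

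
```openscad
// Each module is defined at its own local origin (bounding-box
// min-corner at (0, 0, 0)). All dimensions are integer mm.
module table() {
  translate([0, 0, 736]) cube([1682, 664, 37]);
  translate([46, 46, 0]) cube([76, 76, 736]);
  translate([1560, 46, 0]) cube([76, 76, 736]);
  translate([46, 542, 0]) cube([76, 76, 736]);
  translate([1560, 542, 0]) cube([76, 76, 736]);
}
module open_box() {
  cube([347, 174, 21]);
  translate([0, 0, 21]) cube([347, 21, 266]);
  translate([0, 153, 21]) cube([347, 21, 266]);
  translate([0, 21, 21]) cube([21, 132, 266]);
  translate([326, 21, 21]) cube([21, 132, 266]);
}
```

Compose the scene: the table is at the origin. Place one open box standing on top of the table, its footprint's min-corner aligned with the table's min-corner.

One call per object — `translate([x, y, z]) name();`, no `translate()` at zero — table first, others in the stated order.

table();
translate([0, 0, 773]) open_box();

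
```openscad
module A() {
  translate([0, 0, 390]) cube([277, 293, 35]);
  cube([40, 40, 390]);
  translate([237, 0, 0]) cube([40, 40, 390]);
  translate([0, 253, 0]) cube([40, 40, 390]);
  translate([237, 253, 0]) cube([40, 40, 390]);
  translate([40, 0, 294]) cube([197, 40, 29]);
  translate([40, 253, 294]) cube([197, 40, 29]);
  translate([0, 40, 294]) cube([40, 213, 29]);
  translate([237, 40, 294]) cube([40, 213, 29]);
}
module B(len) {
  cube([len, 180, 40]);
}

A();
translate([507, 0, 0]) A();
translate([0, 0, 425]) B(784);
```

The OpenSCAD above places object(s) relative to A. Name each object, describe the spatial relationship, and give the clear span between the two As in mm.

A is a stool. B is a beam. A beam spans the tops of two stools. The clear span between the two stools is 230 mm.

Second stool starts at x = 507; first ends at x = 277; clear span = 507 − 277 = 230 mm.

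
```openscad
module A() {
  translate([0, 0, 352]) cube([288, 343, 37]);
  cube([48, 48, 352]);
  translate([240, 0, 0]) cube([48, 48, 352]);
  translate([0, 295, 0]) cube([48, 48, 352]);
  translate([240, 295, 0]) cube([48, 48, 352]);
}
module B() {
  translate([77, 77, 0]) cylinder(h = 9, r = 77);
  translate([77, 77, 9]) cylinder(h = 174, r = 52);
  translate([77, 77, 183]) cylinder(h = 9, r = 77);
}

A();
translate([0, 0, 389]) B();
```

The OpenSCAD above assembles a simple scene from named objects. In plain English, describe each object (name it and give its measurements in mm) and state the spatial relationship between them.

A is a four-legged stool. The seat is 288×343 mm, 37 mm thick, top at z = 389 mm. It stands on four square legs, each 48×48 mm in cross-section, from z = 0 to the seat underside, each flush with a corner of the seat.

B is a spool: two coaxial disc flanges of radius 77 mm and thickness 9 mm, joined by a core cylinder of radius 52 mm and height 174 mm. The lower flange rests on z = 0 and the three cylinders share a vertical axis.

The spool is on top of the stool.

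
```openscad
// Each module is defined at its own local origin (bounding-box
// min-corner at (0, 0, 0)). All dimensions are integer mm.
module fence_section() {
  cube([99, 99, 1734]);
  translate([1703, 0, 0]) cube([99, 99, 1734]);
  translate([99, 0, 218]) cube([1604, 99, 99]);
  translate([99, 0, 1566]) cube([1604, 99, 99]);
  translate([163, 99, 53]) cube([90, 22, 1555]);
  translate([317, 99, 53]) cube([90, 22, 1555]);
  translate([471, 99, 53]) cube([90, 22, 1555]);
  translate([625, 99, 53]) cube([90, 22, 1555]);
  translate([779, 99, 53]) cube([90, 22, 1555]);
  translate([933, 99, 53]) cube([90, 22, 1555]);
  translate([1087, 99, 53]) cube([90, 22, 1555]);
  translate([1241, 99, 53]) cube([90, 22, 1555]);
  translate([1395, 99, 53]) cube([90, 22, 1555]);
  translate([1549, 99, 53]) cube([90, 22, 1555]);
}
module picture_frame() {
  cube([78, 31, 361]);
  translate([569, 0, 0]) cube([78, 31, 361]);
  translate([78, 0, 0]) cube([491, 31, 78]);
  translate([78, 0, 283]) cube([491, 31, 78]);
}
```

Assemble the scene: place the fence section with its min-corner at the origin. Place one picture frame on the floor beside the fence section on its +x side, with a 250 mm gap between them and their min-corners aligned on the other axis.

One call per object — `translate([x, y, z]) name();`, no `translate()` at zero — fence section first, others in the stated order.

fence_section();
translate([2052, 0, 0]) picture_frame();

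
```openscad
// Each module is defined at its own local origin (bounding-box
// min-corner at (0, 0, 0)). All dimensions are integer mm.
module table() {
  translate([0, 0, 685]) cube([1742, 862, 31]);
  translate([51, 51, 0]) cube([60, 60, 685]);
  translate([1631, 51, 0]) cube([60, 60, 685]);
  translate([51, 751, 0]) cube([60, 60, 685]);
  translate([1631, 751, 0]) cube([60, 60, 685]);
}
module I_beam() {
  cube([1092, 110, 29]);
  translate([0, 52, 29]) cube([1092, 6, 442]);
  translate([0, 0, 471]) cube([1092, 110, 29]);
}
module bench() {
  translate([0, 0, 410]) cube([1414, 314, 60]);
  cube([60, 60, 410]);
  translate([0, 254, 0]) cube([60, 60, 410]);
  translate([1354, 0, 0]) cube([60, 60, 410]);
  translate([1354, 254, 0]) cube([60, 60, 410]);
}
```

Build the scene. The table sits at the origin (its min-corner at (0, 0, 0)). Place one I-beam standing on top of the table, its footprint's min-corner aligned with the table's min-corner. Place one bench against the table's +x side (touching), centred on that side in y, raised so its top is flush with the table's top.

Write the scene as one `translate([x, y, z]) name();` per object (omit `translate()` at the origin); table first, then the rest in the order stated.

table();
translate([0, 0, 716]) I_beam();
translate([1742, 274, 246]) bench();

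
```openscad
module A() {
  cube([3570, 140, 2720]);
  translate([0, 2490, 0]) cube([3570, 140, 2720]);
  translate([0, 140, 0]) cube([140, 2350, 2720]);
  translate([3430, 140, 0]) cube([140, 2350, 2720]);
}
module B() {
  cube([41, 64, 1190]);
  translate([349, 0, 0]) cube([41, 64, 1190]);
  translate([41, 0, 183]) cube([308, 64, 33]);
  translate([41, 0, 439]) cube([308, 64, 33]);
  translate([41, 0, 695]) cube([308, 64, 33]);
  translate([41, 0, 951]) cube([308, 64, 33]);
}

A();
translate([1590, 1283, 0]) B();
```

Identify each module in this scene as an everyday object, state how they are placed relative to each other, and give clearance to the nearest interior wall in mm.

A is a house frame. B is a ladder. The ladder sits inside the house frame, centred. The clearance to the nearest interior wall is 1143 mm.

Clearances: x = 1450, y = 1143; minimum 1143 mm.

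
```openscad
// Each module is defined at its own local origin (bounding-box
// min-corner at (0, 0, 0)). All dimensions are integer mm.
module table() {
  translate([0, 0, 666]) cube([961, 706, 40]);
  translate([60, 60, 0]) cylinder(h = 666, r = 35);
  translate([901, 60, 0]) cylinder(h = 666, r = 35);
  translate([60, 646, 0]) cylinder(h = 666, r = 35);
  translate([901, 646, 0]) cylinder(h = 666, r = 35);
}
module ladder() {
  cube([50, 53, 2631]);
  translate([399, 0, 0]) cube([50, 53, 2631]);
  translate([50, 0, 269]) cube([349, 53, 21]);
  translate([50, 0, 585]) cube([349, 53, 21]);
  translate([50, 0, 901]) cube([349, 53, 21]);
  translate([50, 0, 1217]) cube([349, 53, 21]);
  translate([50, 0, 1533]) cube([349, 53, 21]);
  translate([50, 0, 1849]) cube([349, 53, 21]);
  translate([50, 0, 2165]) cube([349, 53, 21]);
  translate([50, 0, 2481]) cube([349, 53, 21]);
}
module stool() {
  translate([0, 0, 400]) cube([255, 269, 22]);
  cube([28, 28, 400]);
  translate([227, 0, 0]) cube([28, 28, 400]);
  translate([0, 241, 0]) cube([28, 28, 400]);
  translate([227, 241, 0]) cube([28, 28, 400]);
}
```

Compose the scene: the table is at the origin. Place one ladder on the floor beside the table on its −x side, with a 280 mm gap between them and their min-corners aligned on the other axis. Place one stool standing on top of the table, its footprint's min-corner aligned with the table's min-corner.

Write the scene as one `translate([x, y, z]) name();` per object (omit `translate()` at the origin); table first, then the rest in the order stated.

table();
translate([-729, 0, 0]) ladder();
translate([0, 0, 706]) stool();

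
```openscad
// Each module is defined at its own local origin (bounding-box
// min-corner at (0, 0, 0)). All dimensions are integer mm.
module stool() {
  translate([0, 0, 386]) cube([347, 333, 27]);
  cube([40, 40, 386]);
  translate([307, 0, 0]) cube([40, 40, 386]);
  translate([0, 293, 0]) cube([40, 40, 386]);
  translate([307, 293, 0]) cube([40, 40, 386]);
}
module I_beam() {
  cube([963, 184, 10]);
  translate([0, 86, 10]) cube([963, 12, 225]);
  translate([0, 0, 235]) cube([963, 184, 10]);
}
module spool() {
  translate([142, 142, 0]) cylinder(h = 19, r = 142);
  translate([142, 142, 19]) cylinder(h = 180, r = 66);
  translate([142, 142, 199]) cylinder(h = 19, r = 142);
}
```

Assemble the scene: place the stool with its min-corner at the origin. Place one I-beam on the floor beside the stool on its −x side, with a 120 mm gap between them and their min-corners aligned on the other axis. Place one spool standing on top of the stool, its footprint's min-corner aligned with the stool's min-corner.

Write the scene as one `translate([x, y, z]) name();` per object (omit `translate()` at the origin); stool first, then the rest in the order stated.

stool();
translate([-1083, 0, 0]) I_beam();
translate([0, 0, 413]) spool();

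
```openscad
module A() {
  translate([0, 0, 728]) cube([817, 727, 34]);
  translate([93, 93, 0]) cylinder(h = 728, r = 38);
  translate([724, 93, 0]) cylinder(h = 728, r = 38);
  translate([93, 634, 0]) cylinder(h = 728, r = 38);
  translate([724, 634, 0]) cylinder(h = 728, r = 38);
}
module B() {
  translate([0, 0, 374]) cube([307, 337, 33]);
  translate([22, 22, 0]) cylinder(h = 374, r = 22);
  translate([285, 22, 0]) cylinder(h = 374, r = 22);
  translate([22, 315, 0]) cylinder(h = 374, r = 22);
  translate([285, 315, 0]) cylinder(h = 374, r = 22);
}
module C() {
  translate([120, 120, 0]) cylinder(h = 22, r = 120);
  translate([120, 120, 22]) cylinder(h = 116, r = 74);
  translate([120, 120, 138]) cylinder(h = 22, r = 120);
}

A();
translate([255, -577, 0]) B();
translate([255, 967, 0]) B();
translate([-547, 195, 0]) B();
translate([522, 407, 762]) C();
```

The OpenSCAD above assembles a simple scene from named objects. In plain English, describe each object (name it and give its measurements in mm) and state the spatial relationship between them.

A is a rectangular dining table. The top is 817×727×34 mm with its upper surface at z = 762 mm. It stands on four round legs of 76 mm diameter, each leg's bounding box inset 55 mm from the nearest pair of top edges, running from the floor to the underside of the top.

B is a four-legged stool. The seat is a 307×337×33 mm slab whose top surface is at z = 407 mm; four round legs, each 44 mm in diameter, run from the floor (z = 0) to the underside of the seat, each leg's axis is inset half a diameter from the nearest pair of seat edges (so the leg's bounding box is flush with the corner).

C is a spool: two coaxial disc flanges of radius 120 mm and thickness 22 mm, joined by a core cylinder of radius 74 mm and height 116 mm. The lower flange rests on z = 0 and the three cylinders share a vertical axis.

Three stools sit around the table at the −y, +y, −x sides. The spool is on top of the table.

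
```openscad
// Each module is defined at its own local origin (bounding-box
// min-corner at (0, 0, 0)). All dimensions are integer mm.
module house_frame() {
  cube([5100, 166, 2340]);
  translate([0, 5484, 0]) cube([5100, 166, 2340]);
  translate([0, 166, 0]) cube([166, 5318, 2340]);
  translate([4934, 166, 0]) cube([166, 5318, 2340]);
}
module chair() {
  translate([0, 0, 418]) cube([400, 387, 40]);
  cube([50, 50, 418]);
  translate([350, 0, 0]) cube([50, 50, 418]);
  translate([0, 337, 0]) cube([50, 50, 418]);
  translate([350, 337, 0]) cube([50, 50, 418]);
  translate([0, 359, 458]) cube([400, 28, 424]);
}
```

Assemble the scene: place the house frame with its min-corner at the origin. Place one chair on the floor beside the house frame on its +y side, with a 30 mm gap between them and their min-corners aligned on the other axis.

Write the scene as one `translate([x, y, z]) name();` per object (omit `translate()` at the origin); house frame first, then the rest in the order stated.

house_frame();
translate([0, 5680, 0]) chair();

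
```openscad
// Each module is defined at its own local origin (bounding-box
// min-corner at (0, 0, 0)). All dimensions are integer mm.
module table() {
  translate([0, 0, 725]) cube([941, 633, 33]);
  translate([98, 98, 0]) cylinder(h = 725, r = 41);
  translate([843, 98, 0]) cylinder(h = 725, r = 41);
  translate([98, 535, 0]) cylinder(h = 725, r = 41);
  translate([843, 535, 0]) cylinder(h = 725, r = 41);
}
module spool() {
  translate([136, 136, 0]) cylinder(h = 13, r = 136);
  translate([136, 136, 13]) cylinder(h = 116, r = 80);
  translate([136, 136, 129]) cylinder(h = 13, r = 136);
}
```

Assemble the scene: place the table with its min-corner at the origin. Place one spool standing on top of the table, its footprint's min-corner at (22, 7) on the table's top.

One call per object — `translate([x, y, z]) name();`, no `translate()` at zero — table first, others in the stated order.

table();
translate([22, 7, 758]) spool();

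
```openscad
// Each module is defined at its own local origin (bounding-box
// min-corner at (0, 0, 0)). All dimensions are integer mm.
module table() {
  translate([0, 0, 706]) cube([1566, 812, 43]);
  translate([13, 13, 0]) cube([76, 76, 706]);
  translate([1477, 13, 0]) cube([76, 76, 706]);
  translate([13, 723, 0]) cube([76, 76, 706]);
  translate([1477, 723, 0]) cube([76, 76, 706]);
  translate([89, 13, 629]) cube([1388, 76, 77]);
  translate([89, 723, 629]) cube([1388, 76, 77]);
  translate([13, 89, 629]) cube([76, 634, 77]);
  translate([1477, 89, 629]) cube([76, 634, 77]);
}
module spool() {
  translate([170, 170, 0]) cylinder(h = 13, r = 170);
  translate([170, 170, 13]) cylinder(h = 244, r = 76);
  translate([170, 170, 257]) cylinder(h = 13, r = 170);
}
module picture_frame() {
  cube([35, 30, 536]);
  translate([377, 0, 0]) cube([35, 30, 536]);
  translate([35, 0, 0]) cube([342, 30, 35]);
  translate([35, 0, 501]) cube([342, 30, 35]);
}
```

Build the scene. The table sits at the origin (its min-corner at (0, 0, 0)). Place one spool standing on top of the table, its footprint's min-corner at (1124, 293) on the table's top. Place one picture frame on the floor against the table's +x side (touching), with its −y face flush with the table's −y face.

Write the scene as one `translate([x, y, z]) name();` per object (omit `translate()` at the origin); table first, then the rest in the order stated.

table();
translate([1124, 293, 749]) spool();
translate([1566, 0, 0]) picture_frame();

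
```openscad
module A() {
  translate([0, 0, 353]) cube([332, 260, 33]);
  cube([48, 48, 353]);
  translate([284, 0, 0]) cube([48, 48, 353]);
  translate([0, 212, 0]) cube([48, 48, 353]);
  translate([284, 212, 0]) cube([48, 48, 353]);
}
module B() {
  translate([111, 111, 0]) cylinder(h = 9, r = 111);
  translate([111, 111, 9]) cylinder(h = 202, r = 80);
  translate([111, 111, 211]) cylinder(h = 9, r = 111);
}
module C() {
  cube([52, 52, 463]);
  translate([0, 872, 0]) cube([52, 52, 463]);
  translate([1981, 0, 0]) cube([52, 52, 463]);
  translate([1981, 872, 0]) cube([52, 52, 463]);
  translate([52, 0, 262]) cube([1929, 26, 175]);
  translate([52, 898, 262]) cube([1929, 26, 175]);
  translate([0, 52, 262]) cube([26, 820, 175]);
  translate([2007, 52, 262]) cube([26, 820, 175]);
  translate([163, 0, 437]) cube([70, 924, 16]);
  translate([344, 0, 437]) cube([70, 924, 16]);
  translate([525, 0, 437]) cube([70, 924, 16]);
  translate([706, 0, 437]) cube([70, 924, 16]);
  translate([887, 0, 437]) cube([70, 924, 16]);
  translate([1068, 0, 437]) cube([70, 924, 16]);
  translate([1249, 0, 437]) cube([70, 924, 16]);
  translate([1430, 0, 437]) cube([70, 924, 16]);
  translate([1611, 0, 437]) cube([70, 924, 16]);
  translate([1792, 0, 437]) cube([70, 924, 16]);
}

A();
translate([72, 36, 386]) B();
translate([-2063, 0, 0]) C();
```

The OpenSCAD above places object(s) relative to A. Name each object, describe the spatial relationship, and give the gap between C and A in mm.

The bed frame's nearest face is 30 mm from the stool's −x face.

A is a stool. B is a spool. C is a bed frame. The spool is on top of the stool. The bed frame is on the floor beside the stool on its −x side. The gap between the bed frame and the stool is 30 mm.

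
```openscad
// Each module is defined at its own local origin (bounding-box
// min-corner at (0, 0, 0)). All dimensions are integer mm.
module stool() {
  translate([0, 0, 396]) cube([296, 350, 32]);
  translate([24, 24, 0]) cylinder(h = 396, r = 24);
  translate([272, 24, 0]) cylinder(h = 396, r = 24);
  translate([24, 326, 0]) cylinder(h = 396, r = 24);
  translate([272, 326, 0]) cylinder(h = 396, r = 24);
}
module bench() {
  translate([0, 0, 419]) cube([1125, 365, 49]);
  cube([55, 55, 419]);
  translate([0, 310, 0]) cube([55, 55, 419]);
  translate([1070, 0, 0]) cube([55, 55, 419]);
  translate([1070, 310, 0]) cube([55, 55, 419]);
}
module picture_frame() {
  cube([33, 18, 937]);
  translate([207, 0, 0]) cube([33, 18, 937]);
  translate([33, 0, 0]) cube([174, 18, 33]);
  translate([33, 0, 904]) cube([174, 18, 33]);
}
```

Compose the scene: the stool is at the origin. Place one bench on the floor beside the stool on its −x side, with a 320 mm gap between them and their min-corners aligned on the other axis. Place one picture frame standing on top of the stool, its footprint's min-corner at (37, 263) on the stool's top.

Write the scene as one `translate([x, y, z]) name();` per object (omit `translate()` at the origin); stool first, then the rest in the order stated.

stool();
translate([-1445, 0, 0]) bench();
translate([37, 263, 428]) picture_frame();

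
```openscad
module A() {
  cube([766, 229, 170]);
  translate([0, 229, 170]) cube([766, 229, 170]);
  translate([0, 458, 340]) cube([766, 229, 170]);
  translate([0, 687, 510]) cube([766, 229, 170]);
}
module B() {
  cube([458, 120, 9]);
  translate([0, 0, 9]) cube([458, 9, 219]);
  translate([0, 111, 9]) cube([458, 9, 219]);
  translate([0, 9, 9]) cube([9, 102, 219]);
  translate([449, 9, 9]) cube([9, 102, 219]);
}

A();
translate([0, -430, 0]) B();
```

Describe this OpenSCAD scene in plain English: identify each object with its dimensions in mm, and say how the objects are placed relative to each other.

A is a run of 4 identical solid stair steps. Each tread is 766×229 mm and each step block is 170 mm high. Step 1 rests on the floor; step k is offset from step 1 by (k−1)×229 mm in y and (k−1)×170 mm in z.

B is an open-topped rectangular box: outside dimensions 458×120×228 mm, with a uniform wall and base thickness of 9 mm. The base is a full 458×120 slab on the floor; four walls sit on top of the base. The front and back walls (the −y and +y sides) span the full width; the two side walls fit between them.

The open box is on the floor beside the staircase on its −y side.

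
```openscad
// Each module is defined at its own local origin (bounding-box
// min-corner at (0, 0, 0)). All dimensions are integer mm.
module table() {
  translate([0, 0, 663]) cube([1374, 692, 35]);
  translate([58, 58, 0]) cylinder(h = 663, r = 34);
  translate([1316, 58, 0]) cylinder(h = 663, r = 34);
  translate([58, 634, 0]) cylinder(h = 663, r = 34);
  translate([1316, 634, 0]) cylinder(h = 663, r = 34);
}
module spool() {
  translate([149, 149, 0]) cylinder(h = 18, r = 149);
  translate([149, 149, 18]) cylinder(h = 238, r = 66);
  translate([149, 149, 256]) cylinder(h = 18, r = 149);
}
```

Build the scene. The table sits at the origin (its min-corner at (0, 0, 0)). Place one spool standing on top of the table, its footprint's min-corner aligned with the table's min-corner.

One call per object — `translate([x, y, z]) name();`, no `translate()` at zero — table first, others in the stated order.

table();
translate([0, 0, 698]) spool();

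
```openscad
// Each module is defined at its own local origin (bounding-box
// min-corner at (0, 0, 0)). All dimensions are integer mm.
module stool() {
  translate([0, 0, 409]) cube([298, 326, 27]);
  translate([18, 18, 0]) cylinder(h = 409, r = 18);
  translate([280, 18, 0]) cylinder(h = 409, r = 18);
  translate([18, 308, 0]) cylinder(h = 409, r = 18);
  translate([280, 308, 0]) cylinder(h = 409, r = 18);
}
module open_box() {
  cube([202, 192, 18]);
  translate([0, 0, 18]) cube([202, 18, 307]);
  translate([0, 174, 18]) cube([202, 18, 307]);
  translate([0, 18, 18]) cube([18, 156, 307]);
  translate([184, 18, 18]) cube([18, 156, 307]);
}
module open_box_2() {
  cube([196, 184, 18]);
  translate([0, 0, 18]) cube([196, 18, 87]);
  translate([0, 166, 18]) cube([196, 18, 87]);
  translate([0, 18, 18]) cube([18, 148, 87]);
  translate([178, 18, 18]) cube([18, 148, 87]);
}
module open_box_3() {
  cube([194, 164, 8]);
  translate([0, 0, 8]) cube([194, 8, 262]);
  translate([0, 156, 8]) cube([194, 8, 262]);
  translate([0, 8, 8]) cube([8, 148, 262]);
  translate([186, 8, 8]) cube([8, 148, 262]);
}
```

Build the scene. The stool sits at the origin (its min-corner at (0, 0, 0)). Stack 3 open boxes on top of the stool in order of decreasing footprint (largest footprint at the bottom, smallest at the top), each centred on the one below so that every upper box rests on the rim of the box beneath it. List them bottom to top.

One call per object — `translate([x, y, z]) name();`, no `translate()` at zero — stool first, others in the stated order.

stool();
translate([48, 67, 436]) open_box();
translate([51, 71, 761]) open_box_2();
translate([52, 81, 866]) open_box_3();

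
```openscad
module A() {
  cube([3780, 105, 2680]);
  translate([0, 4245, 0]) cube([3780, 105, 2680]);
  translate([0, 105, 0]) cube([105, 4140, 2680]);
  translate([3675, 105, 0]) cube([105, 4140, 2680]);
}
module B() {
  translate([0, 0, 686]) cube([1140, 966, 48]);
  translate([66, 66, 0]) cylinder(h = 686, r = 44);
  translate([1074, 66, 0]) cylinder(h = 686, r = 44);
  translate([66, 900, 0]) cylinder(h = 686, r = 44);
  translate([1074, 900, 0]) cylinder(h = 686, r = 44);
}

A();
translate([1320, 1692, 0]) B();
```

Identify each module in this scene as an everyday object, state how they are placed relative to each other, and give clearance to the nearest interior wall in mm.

Clearances: x = 1215, y = 1587; minimum 1215 mm.

A is a house frame. B is a table. The table sits inside the house frame, centred. The clearance to the nearest interior wall is 1215 mm.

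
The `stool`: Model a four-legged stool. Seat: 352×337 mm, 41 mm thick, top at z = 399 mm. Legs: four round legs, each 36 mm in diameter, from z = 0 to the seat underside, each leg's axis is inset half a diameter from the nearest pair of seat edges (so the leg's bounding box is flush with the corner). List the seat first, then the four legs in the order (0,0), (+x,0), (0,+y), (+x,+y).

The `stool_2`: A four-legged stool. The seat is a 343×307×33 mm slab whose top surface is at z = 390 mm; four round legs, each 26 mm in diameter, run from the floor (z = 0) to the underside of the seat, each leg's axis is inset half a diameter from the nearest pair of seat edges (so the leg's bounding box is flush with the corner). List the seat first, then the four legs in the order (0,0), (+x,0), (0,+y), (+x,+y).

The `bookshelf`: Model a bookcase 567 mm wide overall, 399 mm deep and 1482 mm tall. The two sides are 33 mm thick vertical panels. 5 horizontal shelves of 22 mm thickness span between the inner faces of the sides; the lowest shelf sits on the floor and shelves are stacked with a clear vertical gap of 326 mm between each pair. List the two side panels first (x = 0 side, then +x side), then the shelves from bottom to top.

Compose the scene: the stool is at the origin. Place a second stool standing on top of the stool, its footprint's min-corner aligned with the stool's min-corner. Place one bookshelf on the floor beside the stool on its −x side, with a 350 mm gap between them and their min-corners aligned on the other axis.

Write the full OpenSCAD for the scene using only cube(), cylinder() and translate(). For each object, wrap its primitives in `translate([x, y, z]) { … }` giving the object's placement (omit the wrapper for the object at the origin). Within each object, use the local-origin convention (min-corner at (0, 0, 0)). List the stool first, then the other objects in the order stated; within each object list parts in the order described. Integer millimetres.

translate([0, 0, 358]) cube([352, 337, 41]);
translate([18, 18, 0]) cylinder(h = 358, r = 18);
translate([334, 18, 0]) cylinder(h = 358, r = 18);
translate([18, 319, 0]) cylinder(h = 358, r = 18);
translate([334, 319, 0]) cylinder(h = 358, r = 18);
translate([0, 0, 399]) {
  translate([0, 0, 357]) cube([343, 307, 33]);
  translate([13, 13, 0]) cylinder(h = 357, r = 13);
  translate([330, 13, 0]) cylinder(h = 357, r = 13);
  translate([13, 294, 0]) cylinder(h = 357, r = 13);
  translate([330, 294, 0]) cylinder(h = 357, r = 13);
}
translate([-917, 0, 0]) {
  cube([33, 399, 1482]);
  translate([534, 0, 0]) cube([33, 399, 1482]);
  translate([33, 0, 0]) cube([501, 399, 22]);
  translate([33, 0, 348]) cube([501, 399, 22]);
  translate([33, 0, 696]) cube([501, 399, 22]);
  translate([33, 0, 1044]) cube([501, 399, 22]);
  translate([33, 0, 1392]) cube([501, 399, 22]);
}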